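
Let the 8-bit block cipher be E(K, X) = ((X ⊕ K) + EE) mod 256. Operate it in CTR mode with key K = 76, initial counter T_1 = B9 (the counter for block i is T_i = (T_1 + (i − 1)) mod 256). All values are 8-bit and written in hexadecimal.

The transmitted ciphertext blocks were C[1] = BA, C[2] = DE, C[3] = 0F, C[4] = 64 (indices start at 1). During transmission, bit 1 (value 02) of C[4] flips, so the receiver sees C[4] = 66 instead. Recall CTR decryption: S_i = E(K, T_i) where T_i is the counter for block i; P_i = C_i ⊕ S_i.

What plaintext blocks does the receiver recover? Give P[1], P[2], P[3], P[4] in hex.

Only C[4] changed, to 66. In CTR, a change in C_i flips the same bit in P_i only; the keystream is unaffected. Decrypting the received ciphertext:
P[1]: T = B9, S = E(K, T) = BD; BA ⊕ BD = 07.
P[2]: T = BA, S = E(K, T) = BA; DE ⊕ BA = 64.
P[3]: T = BB, S = E(K, T) = BB; 0F ⊕ BB = B4.
P[4]: T = BC, S = E(K, T) = B8; 66 ⊕ B8 = DE.
Blocks that differ from the original plaintext: P[4].

P[1] = 07, P[2] = 64, P[3] = B4, P[4] = DE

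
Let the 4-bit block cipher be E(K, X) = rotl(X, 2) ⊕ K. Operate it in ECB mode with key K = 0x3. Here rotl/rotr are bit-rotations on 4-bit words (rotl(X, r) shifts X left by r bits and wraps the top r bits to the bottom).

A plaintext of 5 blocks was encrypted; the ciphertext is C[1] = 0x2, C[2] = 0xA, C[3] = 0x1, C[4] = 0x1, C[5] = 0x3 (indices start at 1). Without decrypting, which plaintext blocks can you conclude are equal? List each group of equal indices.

ECB encrypts each block independently with the same key, so equal ciphertext blocks imply equal plaintext blocks.
C[3] = C[4] = 0x1, so P[3] = P[4].

P[3] = P[4]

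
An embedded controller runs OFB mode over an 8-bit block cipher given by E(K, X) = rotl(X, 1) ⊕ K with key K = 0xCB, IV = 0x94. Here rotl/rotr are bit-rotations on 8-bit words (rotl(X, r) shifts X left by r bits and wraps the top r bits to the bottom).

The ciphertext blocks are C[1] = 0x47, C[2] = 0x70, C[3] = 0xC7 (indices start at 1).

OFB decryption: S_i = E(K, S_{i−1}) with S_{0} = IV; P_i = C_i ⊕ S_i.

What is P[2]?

P[1]: S = E(K, 0x94) = 0xE2; 0x47 ⊕ 0xE2 = 0xA5.
P[2]: S = E(K, 0xE2) = 0x0E; 0x70 ⊕ 0x0E = 0x7E.

P[2] = 0x7E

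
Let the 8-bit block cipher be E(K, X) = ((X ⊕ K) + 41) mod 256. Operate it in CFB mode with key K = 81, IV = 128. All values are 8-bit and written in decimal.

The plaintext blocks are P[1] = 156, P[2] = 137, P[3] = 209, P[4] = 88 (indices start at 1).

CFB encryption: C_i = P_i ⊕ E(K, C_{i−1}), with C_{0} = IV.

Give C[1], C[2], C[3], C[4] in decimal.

C[1] = 102, C[2] = 233, C[3] = 48, C[4] = 210

C[1]: E(K, 128) = 250; 156 ⊕ 250 = 102.
C[2]: E(K, 102) = 96; 137 ⊕ 96 = 233.
C[3]: E(K, 233) = 225; 209 ⊕ 225 = 48.
C[4]: E(K, 48) = 138; 88 ⊕ 138 = 210.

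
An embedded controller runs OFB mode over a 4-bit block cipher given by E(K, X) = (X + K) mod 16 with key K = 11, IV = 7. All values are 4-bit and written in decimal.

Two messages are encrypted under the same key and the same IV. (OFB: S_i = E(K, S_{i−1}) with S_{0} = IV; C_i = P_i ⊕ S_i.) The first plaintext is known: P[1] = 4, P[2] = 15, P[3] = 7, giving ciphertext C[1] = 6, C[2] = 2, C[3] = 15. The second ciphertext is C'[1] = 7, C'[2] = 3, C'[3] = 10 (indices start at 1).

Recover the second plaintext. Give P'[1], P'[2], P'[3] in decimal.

P'[1] = 5, P'[2] = 14, P'[3] = 2

In OFB with a reused IV, both messages share the same keystream S_i, so C_i ⊕ C'_i = P_i ⊕ P'_i and thus P'_i = P_i ⊕ C_i ⊕ C'_i.
P'[1]: 4 ⊕ 6 ⊕ 7 = 5.
P'[2]: 15 ⊕ 2 ⊕ 3 = 14.
P'[3]: 7 ⊕ 15 ⊕ 10 = 2.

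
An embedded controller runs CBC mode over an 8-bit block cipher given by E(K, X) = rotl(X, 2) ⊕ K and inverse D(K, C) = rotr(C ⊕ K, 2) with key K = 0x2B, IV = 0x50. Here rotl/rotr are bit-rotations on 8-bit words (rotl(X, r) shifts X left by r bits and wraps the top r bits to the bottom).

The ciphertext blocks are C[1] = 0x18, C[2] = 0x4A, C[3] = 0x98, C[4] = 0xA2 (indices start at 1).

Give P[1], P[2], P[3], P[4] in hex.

CBC decryption: P_i = D(K, C_i) ⊕ C_{i−1}, with C_{0} = IV.
P[1]: D(K, 0x18) = 0xCC; 0xCC ⊕ 0x50 = 0x9C.
P[2]: D(K, 0x4A) = 0x58; 0x58 ⊕ 0x18 = 0x40.
P[3]: D(K, 0x98) = 0xEC; 0xEC ⊕ 0x4A = 0xA6.
P[4]: D(K, 0xA2) = 0x62; 0x62 ⊕ 0x98 = 0xFA.

P[1] = 0x9C, P[2] = 0x40, P[3] = 0xA6, P[4] = 0xFA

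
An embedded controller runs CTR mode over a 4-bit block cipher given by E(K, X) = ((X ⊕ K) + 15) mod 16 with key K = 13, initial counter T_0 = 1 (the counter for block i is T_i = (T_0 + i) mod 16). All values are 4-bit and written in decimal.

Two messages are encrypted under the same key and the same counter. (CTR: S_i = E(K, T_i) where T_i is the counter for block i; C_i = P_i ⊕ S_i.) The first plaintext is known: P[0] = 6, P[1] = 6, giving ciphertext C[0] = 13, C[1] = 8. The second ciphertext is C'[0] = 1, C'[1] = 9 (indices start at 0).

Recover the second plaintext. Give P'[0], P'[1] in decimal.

In CTR with a reused counter, both messages share the same keystream S_i, so C_i ⊕ C'_i = P_i ⊕ P'_i and thus P'_i = P_i ⊕ C_i ⊕ C'_i.
P'[0]: 6 ⊕ 13 ⊕ 1 = 10.
P'[1]: 6 ⊕ 8 ⊕ 9 = 7.

P'[0] = 10, P'[1] = 7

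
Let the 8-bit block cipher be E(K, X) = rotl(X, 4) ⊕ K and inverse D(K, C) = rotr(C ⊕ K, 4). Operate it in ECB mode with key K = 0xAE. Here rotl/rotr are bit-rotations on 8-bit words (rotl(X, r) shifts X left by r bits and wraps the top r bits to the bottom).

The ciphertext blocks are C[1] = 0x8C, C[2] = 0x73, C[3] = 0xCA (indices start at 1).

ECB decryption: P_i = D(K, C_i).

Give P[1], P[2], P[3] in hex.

P[1] = 0x22, P[2] = 0xDD, P[3] = 0x46

P[1]: D(K, 0x8C) = 0x22.
P[2]: D(K, 0x73) = 0xDD.
P[3]: D(K, 0xCA) = 0x46.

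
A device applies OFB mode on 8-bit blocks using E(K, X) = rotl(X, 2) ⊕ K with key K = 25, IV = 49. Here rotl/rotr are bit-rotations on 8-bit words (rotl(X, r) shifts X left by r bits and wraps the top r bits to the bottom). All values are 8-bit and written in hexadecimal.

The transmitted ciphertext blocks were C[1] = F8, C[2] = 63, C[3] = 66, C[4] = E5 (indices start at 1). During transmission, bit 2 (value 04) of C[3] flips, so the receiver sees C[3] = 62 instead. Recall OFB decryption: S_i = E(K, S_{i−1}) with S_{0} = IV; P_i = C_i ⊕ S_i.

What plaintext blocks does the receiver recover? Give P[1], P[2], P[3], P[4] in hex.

Only C[3] changed, to 62. In OFB, a change in C_i flips the same bit in P_i only; the keystream is unaffected. Decrypting the received ciphertext:
P[1]: S = E(K, 49) = 00; F8 ⊕ 00 = F8.
P[2]: S = E(K, 00) = 25; 63 ⊕ 25 = 46.
P[3]: S = E(K, 25) = B1; 62 ⊕ B1 = D3.
P[4]: S = E(K, B1) = E3; E5 ⊕ E3 = 06.
Blocks that differ from the original plaintext: P[3].

P[1] = F8, P[2] = 46, P[3] = D3, P[4] = 06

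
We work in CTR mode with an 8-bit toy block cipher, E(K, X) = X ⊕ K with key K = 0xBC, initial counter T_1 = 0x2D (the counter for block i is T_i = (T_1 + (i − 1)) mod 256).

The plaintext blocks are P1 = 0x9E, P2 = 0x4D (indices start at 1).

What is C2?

CTR encryption: S_i = E(K, T_i) where T_i is the counter for block i; C_i = P_i ⊕ S_i.
C1: T = 0x2D, S = E(K, T) = 0x91; 0x9E ⊕ 0x91 = 0x0F.
C2: T = 0x2E, S = E(K, T) = 0x92; 0x4D ⊕ 0x92 = 0xDF.

C2 = 0xDF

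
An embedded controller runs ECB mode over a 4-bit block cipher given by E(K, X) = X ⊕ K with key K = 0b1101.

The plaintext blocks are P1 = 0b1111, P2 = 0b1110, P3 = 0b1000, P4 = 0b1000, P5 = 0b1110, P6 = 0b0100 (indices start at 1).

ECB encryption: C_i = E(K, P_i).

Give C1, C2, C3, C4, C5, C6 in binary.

C1 = 0b0010, C2 = 0b0011, C3 = 0b0101, C4 = 0b0101, C5 = 0b0011, C6 = 0b1001

C1: E(K, 0b1111) = 0b0010.
C2: E(K, 0b1110) = 0b0011.
C3: E(K, 0b1000) = 0b0101.
C4: E(K, 0b1000) = 0b0101.
C5: E(K, 0b1110) = 0b0011.
C6: E(K, 0b0100) = 0b1001.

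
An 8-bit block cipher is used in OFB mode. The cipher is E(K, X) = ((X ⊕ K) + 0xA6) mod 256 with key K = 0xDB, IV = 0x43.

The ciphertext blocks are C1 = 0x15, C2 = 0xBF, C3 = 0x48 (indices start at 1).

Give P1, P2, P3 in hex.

OFB decryption: S_i = E(K, S_{i−1}) with S_{0} = IV; P_i = C_i ⊕ S_i.
P1: S = E(K, 0x43) = 0x3E; 0x15 ⊕ 0x3E = 0x2B.
P2: S = E(K, 0x3E) = 0x8B; 0xBF ⊕ 0x8B = 0x34.
P3: S = E(K, 0x8B) = 0xF6; 0x48 ⊕ 0xF6 = 0xBE.

P1 = 0x2B, P2 = 0x34, P3 = 0xBE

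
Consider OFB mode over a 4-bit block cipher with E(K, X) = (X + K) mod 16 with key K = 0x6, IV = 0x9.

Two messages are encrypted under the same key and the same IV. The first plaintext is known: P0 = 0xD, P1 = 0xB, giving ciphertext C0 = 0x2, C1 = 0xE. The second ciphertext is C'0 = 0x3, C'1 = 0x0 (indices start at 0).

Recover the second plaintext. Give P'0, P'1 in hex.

P'0 = 0xC, P'1 = 0x5

In OFB with a reused IV, both messages share the same keystream S_i, so C_i ⊕ C'_i = P_i ⊕ P'_i and thus P'_i = P_i ⊕ C_i ⊕ C'_i.
P'0: 0xD ⊕ 0x2 ⊕ 0x3 = 0xC.
P'1: 0xB ⊕ 0xE ⊕ 0x0 = 0x5.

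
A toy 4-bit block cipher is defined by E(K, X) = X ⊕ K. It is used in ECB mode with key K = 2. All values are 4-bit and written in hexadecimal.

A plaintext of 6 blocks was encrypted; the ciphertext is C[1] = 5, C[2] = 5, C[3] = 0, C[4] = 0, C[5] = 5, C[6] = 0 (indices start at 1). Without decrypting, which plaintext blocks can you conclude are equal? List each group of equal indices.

ECB encrypts each block independently with the same key, so equal ciphertext blocks imply equal plaintext blocks.
C[1] = C[2] = C[5] = 5, so P[1] = P[2] = P[5].
C[3] = C[4] = C[6] = 0, so P[3] = P[4] = P[6].

P[1] = P[2] = P[5]; P[3] = P[4] = P[6]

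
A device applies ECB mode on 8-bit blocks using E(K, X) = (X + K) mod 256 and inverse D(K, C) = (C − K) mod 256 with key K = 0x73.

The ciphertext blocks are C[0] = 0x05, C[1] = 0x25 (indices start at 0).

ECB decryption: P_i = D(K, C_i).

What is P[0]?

P[0]: D(K, 0x05) = 0x92.

P[0] = 0x92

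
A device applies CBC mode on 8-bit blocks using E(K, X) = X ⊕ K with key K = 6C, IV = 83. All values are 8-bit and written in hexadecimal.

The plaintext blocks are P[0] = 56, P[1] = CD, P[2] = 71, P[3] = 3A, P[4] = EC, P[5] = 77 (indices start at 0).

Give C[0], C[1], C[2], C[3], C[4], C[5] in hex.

CBC encryption: C_i = E(K, P_i ⊕ C_{i−1}), with C_{−1} = IV.
C[0]: P[0] ⊕ 83 = D5; E(K, D5) = B9.
C[1]: P[1] ⊕ B9 = 74; E(K, 74) = 18.
C[2]: P[2] ⊕ 18 = 69; E(K, 69) = 05.
C[3]: P[3] ⊕ 05 = 3F; E(K, 3F) = 53.
C[4]: P[4] ⊕ 53 = BF; E(K, BF) = D3.
C[5]: P[5] ⊕ D3 = A4; E(K, A4) = C8.

C[0] = B9, C[1] = 18, C[2] = 05, C[3] = 53, C[4] = D3, C[5] = C8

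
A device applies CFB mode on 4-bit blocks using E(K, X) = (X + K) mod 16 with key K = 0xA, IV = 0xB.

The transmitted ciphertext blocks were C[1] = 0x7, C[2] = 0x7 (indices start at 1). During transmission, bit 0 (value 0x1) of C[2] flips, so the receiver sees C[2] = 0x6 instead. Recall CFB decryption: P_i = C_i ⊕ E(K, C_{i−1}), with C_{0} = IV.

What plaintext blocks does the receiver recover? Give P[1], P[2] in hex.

P[1] = 0x2, P[2] = 0x7

Only C[2] changed, to 0x6. In CFB, a change in C_i flips the same bit in P_i and garbles P_{i+1}. Decrypting the received ciphertext:
P[1]: E(K, 0xB) = 0x5; 0x7 ⊕ 0x5 = 0x2.
P[2]: E(K, 0x7) = 0x1; 0x6 ⊕ 0x1 = 0x7.
Blocks that differ from the original plaintext: P[2].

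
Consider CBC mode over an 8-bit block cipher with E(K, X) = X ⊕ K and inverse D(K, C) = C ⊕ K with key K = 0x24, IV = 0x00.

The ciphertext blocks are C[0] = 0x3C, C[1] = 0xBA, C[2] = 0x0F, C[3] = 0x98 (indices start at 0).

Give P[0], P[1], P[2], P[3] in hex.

P[0] = 0x18, P[1] = 0xA2, P[2] = 0x91, P[3] = 0xB3

CBC decryption: P_i = D(K, C_i) ⊕ C_{i−1}, with C_{−1} = IV.
P[0]: D(K, 0x3C) = 0x18; 0x18 ⊕ 0x00 = 0x18.
P[1]: D(K, 0xBA) = 0x9E; 0x9E ⊕ 0x3C = 0xA2.
P[2]: D(K, 0x0F) = 0x2B; 0x2B ⊕ 0xBA = 0x91.
P[3]: D(K, 0x98) = 0xBC; 0xBC ⊕ 0x0F = 0xB3.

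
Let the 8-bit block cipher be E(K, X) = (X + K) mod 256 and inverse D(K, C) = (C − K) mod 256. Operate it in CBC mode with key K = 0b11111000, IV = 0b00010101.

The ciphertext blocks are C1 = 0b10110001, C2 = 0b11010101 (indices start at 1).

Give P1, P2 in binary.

P1 = 0b10101100, P2 = 0b01101100

CBC decryption: P_i = D(K, C_i) ⊕ C_{i−1}, with C_{0} = IV.
P1: D(K, 0b10110001) = 0b10111001; 0b10111001 ⊕ 0b00010101 = 0b10101100.
P2: D(K, 0b11010101) = 0b11011101; 0b11011101 ⊕ 0b10110001 = 0b01101100.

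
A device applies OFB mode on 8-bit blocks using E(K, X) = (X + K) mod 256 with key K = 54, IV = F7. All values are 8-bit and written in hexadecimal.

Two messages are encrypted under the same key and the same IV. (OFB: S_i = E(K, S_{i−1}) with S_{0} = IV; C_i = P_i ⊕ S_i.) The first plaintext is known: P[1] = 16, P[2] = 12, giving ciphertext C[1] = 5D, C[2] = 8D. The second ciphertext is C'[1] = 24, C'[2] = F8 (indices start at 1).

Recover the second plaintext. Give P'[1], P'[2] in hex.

In OFB with a reused IV, both messages share the same keystream S_i, so C_i ⊕ C'_i = P_i ⊕ P'_i and thus P'_i = P_i ⊕ C_i ⊕ C'_i.
P'[1]: 16 ⊕ 5D ⊕ 24 = 6F.
P'[2]: 12 ⊕ 8D ⊕ F8 = 67.

P'[1] = 6F, P'[2] = 67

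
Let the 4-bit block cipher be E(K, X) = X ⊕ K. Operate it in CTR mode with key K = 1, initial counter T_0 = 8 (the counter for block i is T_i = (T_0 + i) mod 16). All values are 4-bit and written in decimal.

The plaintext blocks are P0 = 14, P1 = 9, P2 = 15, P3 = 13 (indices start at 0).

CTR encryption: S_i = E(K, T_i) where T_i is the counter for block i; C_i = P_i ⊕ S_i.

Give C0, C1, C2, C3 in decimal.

C0 = 7, C1 = 1, C2 = 4, C3 = 7

C0: T = 8, S = E(K, T) = 9; 14 ⊕ 9 = 7.
C1: T = 9, S = E(K, T) = 8; 9 ⊕ 8 = 1.
C2: T = 10, S = E(K, T) = 11; 15 ⊕ 11 = 4.
C3: T = 11, S = E(K, T) = 10; 13 ⊕ 10 = 7.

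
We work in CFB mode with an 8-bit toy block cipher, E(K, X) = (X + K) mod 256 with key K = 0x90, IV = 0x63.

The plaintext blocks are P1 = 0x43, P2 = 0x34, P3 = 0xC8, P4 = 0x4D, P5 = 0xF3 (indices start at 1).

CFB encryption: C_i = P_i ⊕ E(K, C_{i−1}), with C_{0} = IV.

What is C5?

C5 = 0x52

C1: E(K, 0x63) = 0xF3; 0x43 ⊕ 0xF3 = 0xB0.
C2: E(K, 0xB0) = 0x40; 0x34 ⊕ 0x40 = 0x74.
C3: E(K, 0x74) = 0x04; 0xC8 ⊕ 0x04 = 0xCC.
C4: E(K, 0xCC) = 0x5C; 0x4D ⊕ 0x5C = 0x11.
C5: E(K, 0x11) = 0xA1; 0xF3 ⊕ 0xA1 = 0x52.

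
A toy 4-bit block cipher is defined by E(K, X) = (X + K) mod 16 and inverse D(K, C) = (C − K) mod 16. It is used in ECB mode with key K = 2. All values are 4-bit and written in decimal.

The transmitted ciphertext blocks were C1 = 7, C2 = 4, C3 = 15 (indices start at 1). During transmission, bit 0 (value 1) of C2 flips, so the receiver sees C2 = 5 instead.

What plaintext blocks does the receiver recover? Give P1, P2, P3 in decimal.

ECB decryption: P_i = D(K, C_i).
Only C2 changed, to 5. In ECB, a change in C_i affects only P_i. Decrypting the received ciphertext:
P1: D(K, 7) = 5.
P2: D(K, 5) = 3.
P3: D(K, 15) = 13.
Blocks that differ from the original plaintext: P2.

P1 = 5, P2 = 3, P3 = 13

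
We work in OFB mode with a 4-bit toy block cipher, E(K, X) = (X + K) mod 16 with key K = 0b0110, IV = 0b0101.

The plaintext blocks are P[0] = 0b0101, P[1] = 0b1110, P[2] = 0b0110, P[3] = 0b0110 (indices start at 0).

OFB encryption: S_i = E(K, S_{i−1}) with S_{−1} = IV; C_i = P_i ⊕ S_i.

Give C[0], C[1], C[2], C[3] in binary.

C[0] = 0b1110, C[1] = 0b1111, C[2] = 0b0001, C[3] = 0b1011

C[0]: S = E(K, 0b0101) = 0b1011; 0b0101 ⊕ 0b1011 = 0b1110.
C[1]: S = E(K, 0b1011) = 0b0001; 0b1110 ⊕ 0b0001 = 0b1111.
C[2]: S = E(K, 0b0001) = 0b0111; 0b0110 ⊕ 0b0111 = 0b0001.
C[3]: S = E(K, 0b0111) = 0b1101; 0b0110 ⊕ 0b1101 = 0b1011.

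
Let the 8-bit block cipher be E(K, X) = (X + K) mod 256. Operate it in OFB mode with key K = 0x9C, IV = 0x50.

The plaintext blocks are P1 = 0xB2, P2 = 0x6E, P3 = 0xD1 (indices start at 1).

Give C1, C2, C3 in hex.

OFB encryption: S_i = E(K, S_{i−1}) with S_{0} = IV; C_i = P_i ⊕ S_i.
C1: S = E(K, 0x50) = 0xEC; 0xB2 ⊕ 0xEC = 0x5E.
C2: S = E(K, 0xEC) = 0x88; 0x6E ⊕ 0x88 = 0xE6.
C3: S = E(K, 0x88) = 0x24; 0xD1 ⊕ 0x24 = 0xF5.

C1 = 0x5E, C2 = 0xE6, C3 = 0xF5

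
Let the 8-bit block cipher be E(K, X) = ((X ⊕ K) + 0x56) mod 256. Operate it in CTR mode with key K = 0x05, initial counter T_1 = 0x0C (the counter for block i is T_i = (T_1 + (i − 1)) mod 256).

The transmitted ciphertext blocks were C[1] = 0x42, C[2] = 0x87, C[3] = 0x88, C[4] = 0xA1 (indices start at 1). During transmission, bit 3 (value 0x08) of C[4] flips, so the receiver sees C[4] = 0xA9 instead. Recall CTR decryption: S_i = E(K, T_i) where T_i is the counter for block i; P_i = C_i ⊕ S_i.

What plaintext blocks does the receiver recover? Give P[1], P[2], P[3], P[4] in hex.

Only C[4] changed, to 0xA9. In CTR, a change in C_i flips the same bit in P_i only; the keystream is unaffected. Decrypting the received ciphertext:
P[1]: T = 0x0C, S = E(K, T) = 0x5F; 0x42 ⊕ 0x5F = 0x1D.
P[2]: T = 0x0D, S = E(K, T) = 0x5E; 0x87 ⊕ 0x5E = 0xD9.
P[3]: T = 0x0E, S = E(K, T) = 0x61; 0x88 ⊕ 0x61 = 0xE9.
P[4]: T = 0x0F, S = E(K, T) = 0x60; 0xA9 ⊕ 0x60 = 0xC9.
Blocks that differ from the original plaintext: P[4].

P[1] = 0x1D, P[2] = 0xD9, P[3] = 0xE9, P[4] = 0xC9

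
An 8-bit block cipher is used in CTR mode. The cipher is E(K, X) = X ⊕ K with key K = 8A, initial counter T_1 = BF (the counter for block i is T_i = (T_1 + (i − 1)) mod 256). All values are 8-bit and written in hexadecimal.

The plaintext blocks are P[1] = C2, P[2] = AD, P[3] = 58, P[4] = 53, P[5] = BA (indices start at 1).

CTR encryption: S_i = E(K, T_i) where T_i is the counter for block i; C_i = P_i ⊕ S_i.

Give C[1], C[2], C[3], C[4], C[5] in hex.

C[1] = F7, C[2] = E7, C[3] = 13, C[4] = 1B, C[5] = F3

C[1]: T = BF, S = E(K, T) = 35; C2 ⊕ 35 = F7.
C[2]: T = C0, S = E(K, T) = 4A; AD ⊕ 4A = E7.
C[3]: T = C1, S = E(K, T) = 4B; 58 ⊕ 4B = 13.
C[4]: T = C2, S = E(K, T) = 48; 53 ⊕ 48 = 1B.
C[5]: T = C3, S = E(K, T) = 49; BA ⊕ 49 = F3.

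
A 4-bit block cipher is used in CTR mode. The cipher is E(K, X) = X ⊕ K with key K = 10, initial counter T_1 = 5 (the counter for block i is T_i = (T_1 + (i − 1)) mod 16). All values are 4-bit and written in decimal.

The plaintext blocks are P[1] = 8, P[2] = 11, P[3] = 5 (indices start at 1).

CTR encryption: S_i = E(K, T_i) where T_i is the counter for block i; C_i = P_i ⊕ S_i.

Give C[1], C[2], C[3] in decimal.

C[1]: T = 5, S = E(K, T) = 15; 8 ⊕ 15 = 7.
C[2]: T = 6, S = E(K, T) = 12; 11 ⊕ 12 = 7.
C[3]: T = 7, S = E(K, T) = 13; 5 ⊕ 13 = 8.

C[1] = 7, C[2] = 7, C[3] = 8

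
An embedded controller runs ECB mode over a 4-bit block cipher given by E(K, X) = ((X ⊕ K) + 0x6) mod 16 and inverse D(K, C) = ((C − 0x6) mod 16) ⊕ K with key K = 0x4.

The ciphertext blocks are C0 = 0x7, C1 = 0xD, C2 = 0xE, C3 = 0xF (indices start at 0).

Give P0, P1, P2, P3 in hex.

ECB decryption: P_i = D(K, C_i).
P0: D(K, 0x7) = 0x5.
P1: D(K, 0xD) = 0x3.
P2: D(K, 0xE) = 0xC.
P3: D(K, 0xF) = 0xD.

P0 = 0x5, P1 = 0x3, P2 = 0xC, P3 = 0xD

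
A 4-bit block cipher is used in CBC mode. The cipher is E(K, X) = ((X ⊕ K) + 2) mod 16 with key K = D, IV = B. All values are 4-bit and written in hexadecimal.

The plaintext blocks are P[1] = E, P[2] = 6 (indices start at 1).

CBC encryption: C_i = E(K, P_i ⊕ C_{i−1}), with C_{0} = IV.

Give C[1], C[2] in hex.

C[1]: P[1] ⊕ B = 5; E(K, 5) = A.
C[2]: P[2] ⊕ A = C; E(K, C) = 3.

C[1] = A, C[2] = 3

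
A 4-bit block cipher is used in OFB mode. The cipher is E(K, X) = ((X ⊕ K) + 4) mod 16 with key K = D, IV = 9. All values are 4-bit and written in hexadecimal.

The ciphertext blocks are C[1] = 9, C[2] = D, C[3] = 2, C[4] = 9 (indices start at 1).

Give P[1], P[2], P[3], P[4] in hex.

P[1] = 1, P[2] = 4, P[3] = A, P[4] = 0

OFB decryption: S_i = E(K, S_{i−1}) with S_{0} = IV; P_i = C_i ⊕ S_i.
P[1]: S = E(K, 9) = 8; 9 ⊕ 8 = 1.
P[2]: S = E(K, 8) = 9; D ⊕ 9 = 4.
P[3]: S = E(K, 9) = 8; 2 ⊕ 8 = A.
P[4]: S = E(K, 8) = 9; 9 ⊕ 9 = 0.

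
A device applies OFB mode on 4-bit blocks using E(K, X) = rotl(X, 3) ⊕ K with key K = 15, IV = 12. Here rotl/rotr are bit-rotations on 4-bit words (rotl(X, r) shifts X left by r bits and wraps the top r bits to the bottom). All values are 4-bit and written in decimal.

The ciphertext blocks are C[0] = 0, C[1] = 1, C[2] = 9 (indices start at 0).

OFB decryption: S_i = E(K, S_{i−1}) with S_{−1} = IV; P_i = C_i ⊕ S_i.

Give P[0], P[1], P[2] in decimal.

P[0] = 9, P[1] = 2, P[2] = 15

P[0]: S = E(K, 12) = 9; 0 ⊕ 9 = 9.
P[1]: S = E(K, 9) = 3; 1 ⊕ 3 = 2.
P[2]: S = E(K, 3) = 6; 9 ⊕ 6 = 15.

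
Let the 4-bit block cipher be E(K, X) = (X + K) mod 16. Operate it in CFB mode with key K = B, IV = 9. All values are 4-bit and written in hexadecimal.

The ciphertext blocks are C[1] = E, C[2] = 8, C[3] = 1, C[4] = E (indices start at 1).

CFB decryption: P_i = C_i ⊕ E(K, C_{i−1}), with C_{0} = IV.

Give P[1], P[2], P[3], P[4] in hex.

P[1] = A, P[2] = 1, P[3] = 2, P[4] = 2

P[1]: E(K, 9) = 4; E ⊕ 4 = A.
P[2]: E(K, E) = 9; 8 ⊕ 9 = 1.
P[3]: E(K, 8) = 3; 1 ⊕ 3 = 2.
P[4]: E(K, 1) = C; E ⊕ C = 2.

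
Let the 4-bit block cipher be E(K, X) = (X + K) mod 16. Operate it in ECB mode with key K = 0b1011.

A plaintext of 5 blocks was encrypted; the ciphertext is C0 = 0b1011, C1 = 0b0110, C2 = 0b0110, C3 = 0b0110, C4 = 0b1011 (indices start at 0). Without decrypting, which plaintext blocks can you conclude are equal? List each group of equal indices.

ECB encrypts each block independently with the same key, so equal ciphertext blocks imply equal plaintext blocks.
C0 = C4 = 0b1011, so P0 = P4.
C1 = C2 = C3 = 0b0110, so P1 = P2 = P3.

P0 = P4; P1 = P2 = P3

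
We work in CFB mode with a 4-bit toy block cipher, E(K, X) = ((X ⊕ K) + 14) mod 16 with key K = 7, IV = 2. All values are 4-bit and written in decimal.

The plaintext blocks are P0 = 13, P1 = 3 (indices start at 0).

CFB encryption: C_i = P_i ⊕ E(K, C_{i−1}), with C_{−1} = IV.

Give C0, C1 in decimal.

C0 = 14, C1 = 4

C0: E(K, 2) = 3; 13 ⊕ 3 = 14.
C1: E(K, 14) = 7; 3 ⊕ 7 = 4.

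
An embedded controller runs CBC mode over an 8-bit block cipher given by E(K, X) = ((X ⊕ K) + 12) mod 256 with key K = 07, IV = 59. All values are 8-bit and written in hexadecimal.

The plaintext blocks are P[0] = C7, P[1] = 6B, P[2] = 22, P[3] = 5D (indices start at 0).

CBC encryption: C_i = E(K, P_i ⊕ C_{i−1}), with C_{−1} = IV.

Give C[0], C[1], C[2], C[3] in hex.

C[0] = AB, C[1] = D9, C[2] = 0E, C[3] = 66

C[0]: P[0] ⊕ 59 = 9E; E(K, 9E) = AB.
C[1]: P[1] ⊕ AB = C0; E(K, C0) = D9.
C[2]: P[2] ⊕ D9 = FB; E(K, FB) = 0E.
C[3]: P[3] ⊕ 0E = 53; E(K, 53) = 66.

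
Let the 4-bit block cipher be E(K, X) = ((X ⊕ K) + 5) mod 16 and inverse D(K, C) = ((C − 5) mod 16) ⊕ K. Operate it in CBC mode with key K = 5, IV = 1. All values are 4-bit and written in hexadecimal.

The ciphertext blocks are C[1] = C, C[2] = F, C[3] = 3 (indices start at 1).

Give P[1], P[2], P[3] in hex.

P[1] = 3, P[2] = 3, P[3] = 4

CBC decryption: P_i = D(K, C_i) ⊕ C_{i−1}, with C_{0} = IV.
P[1]: D(K, C) = 2; 2 ⊕ 1 = 3.
P[2]: D(K, F) = F; F ⊕ C = 3.
P[3]: D(K, 3) = B; B ⊕ F = 4.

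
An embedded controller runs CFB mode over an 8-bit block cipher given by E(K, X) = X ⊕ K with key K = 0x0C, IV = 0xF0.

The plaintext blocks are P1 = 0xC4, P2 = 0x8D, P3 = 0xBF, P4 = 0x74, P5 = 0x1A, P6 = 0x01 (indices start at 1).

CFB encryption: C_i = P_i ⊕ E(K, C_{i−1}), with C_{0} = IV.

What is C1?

C1 = 0x38

C1: E(K, 0xF0) = 0xFC; 0xC4 ⊕ 0xFC = 0x38.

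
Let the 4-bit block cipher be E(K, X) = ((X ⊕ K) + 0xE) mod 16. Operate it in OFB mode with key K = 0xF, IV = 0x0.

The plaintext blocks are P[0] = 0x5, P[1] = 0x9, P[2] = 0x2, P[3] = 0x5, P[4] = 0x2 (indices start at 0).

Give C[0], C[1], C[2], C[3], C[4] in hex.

C[0] = 0x8, C[1] = 0x9, C[2] = 0xF, C[3] = 0x5, C[4] = 0xF

OFB encryption: S_i = E(K, S_{i−1}) with S_{−1} = IV; C_i = P_i ⊕ S_i.
C[0]: S = E(K, 0x0) = 0xD; 0x5 ⊕ 0xD = 0x8.
C[1]: S = E(K, 0xD) = 0x0; 0x9 ⊕ 0x0 = 0x9.
C[2]: S = E(K, 0x0) = 0xD; 0x2 ⊕ 0xD = 0xF.
C[3]: S = E(K, 0xD) = 0x0; 0x5 ⊕ 0x0 = 0x5.
C[4]: S = E(K, 0x0) = 0xD; 0x2 ⊕ 0xD = 0xF.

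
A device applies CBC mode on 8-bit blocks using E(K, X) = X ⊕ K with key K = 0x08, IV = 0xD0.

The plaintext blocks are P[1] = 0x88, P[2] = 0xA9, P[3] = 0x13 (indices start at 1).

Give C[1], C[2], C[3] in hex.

C[1] = 0x50, C[2] = 0xF1, C[3] = 0xEA

CBC encryption: C_i = E(K, P_i ⊕ C_{i−1}), with C_{0} = IV.
C[1]: P[1] ⊕ 0xD0 = 0x58; E(K, 0x58) = 0x50.
C[2]: P[2] ⊕ 0x50 = 0xF9; E(K, 0xF9) = 0xF1.
C[3]: P[3] ⊕ 0xF1 = 0xE2; E(K, 0xE2) = 0xEA.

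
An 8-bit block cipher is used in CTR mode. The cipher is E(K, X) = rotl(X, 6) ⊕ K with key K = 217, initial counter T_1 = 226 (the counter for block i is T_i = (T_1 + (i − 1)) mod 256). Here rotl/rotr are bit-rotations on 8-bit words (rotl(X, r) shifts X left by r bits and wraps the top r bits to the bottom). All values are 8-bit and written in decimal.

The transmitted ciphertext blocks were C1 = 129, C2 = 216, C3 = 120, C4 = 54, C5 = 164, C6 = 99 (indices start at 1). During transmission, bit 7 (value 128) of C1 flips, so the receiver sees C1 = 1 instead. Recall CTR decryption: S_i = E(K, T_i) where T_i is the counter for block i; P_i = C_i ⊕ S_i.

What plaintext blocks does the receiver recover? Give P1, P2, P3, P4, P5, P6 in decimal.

Only C1 changed, to 1. In CTR, a change in C_i flips the same bit in P_i only; the keystream is unaffected. Decrypting the received ciphertext:
P1: T = 226, S = E(K, T) = 97; 1 ⊕ 97 = 96.
P2: T = 227, S = E(K, T) = 33; 216 ⊕ 33 = 249.
P3: T = 228, S = E(K, T) = 224; 120 ⊕ 224 = 152.
P4: T = 229, S = E(K, T) = 160; 54 ⊕ 160 = 150.
P5: T = 230, S = E(K, T) = 96; 164 ⊕ 96 = 196.
P6: T = 231, S = E(K, T) = 32; 99 ⊕ 32 = 67.
Blocks that differ from the original plaintext: P1.

P1 = 96, P2 = 249, P3 = 152, P4 = 150, P5 = 196, P6 = 67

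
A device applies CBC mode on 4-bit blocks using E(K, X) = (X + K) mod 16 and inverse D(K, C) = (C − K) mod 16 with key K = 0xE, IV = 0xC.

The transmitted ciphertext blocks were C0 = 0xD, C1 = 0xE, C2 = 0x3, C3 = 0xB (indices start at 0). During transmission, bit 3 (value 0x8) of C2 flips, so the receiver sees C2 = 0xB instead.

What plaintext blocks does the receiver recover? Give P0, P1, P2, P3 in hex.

CBC decryption: P_i = D(K, C_i) ⊕ C_{i−1}, with C_{−1} = IV.
Only C2 changed, to 0xB. In CBC, a change in C_i garbles P_i and flips the same bit in P_{i+1}. Decrypting the received ciphertext:
P0: D(K, 0xD) = 0xF; 0xF ⊕ 0xC = 0x3.
P1: D(K, 0xE) = 0x0; 0x0 ⊕ 0xD = 0xD.
P2: D(K, 0xB) = 0xD; 0xD ⊕ 0xE = 0x3.
P3: D(K, 0xB) = 0xD; 0xD ⊕ 0xB = 0x6.
Blocks that differ from the original plaintext: P2, P3.

P0 = 0x3, P1 = 0xD, P2 = 0x3, P3 = 0x6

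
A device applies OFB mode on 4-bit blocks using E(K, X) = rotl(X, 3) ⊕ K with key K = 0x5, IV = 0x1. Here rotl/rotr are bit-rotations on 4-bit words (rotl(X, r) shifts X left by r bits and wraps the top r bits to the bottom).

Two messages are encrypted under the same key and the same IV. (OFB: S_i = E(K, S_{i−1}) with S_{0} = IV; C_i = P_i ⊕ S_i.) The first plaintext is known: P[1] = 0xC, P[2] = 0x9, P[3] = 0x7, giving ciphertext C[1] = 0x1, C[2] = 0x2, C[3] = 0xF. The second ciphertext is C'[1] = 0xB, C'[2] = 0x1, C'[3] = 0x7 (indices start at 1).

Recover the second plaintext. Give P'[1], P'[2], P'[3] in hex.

In OFB with a reused IV, both messages share the same keystream S_i, so C_i ⊕ C'_i = P_i ⊕ P'_i and thus P'_i = P_i ⊕ C_i ⊕ C'_i.
P'[1]: 0xC ⊕ 0x1 ⊕ 0xB = 0x6.
P'[2]: 0x9 ⊕ 0x2 ⊕ 0x1 = 0xA.
P'[3]: 0x7 ⊕ 0xF ⊕ 0x7 = 0xF.

P'[1] = 0x6, P'[2] = 0xA, P'[3] = 0xF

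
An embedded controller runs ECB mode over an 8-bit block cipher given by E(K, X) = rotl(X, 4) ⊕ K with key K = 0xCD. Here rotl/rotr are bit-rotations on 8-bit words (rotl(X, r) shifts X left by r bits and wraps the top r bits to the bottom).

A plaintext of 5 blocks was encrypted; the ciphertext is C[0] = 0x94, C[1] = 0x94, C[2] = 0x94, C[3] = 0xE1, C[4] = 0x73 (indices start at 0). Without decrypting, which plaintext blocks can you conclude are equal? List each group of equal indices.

P[0] = P[1] = P[2]

ECB encrypts each block independently with the same key, so equal ciphertext blocks imply equal plaintext blocks.
C[0] = C[1] = C[2] = 0x94, so P[0] = P[1] = P[2].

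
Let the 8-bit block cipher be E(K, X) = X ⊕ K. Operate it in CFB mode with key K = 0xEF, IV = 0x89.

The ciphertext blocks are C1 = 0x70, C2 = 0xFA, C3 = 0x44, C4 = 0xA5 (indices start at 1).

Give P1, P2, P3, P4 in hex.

P1 = 0x16, P2 = 0x65, P3 = 0x51, P4 = 0x0E

CFB decryption: P_i = C_i ⊕ E(K, C_{i−1}), with C_{0} = IV.
P1: E(K, 0x89) = 0x66; 0x70 ⊕ 0x66 = 0x16.
P2: E(K, 0x70) = 0x9F; 0xFA ⊕ 0x9F = 0x65.
P3: E(K, 0xFA) = 0x15; 0x44 ⊕ 0x15 = 0x51.
P4: E(K, 0x44) = 0xAB; 0xA5 ⊕ 0xAB = 0x0E.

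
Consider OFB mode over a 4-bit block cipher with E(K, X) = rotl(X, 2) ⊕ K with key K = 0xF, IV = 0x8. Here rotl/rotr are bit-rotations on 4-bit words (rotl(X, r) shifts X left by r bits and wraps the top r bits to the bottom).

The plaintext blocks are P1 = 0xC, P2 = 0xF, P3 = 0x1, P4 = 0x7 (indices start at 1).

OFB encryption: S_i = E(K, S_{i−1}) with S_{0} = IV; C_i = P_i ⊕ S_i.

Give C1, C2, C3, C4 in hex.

C1 = 0x1, C2 = 0x7, C3 = 0xC, C4 = 0xF

C1: S = E(K, 0x8) = 0xD; 0xC ⊕ 0xD = 0x1.
C2: S = E(K, 0xD) = 0x8; 0xF ⊕ 0x8 = 0x7.
C3: S = E(K, 0x8) = 0xD; 0x1 ⊕ 0xD = 0xC.
C4: S = E(K, 0xD) = 0x8; 0x7 ⊕ 0x8 = 0xF.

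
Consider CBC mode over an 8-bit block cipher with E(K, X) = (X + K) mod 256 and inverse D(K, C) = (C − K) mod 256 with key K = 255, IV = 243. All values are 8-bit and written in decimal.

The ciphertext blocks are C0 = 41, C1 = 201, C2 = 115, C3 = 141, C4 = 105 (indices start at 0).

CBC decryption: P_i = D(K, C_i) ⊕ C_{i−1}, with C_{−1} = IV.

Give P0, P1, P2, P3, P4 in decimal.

P0: D(K, 41) = 42; 42 ⊕ 243 = 217.
P1: D(K, 201) = 202; 202 ⊕ 41 = 227.
P2: D(K, 115) = 116; 116 ⊕ 201 = 189.
P3: D(K, 141) = 142; 142 ⊕ 115 = 253.
P4: D(K, 105) = 106; 106 ⊕ 141 = 231.

P0 = 217, P1 = 227, P2 = 189, P3 = 253, P4 = 231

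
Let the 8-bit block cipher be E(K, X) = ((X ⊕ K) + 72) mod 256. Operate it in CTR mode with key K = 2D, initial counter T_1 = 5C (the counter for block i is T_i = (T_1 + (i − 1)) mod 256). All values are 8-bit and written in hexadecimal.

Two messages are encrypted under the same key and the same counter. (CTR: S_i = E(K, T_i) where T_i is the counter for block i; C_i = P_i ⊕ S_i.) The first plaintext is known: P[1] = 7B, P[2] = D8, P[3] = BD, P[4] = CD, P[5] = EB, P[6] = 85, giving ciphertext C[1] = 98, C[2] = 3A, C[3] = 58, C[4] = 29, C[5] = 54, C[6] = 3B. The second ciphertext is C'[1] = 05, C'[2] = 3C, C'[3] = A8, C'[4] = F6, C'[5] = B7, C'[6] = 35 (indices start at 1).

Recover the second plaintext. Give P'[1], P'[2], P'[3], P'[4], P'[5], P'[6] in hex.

In CTR with a reused counter, both messages share the same keystream S_i, so C_i ⊕ C'_i = P_i ⊕ P'_i and thus P'_i = P_i ⊕ C_i ⊕ C'_i.
P'[1]: 7B ⊕ 98 ⊕ 05 = E6.
P'[2]: D8 ⊕ 3A ⊕ 3C = DE.
P'[3]: BD ⊕ 58 ⊕ A8 = 4D.
P'[4]: CD ⊕ 29 ⊕ F6 = 12.
P'[5]: EB ⊕ 54 ⊕ B7 = 08.
P'[6]: 85 ⊕ 3B ⊕ 35 = 8B.

P'[1] = E6, P'[2] = DE, P'[3] = 4D, P'[4] = 12, P'[5] = 08, P'[6] = 8B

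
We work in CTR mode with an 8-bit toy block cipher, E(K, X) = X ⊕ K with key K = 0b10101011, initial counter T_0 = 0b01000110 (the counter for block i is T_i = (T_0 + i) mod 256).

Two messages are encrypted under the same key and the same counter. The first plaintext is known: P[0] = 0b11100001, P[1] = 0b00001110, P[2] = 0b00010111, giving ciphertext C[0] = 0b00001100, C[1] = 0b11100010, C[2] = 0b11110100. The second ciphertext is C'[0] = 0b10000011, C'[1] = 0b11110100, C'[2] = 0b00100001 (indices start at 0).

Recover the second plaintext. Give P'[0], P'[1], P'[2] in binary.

P'[0] = 0b01101110, P'[1] = 0b00011000, P'[2] = 0b11000010

In CTR with a reused counter, both messages share the same keystream S_i, so C_i ⊕ C'_i = P_i ⊕ P'_i and thus P'_i = P_i ⊕ C_i ⊕ C'_i.
P'[0]: 0b11100001 ⊕ 0b00001100 ⊕ 0b10000011 = 0b01101110.
P'[1]: 0b00001110 ⊕ 0b11100010 ⊕ 0b11110100 = 0b00011000.
P'[2]: 0b00010111 ⊕ 0b11110100 ⊕ 0b00100001 = 0b11000010.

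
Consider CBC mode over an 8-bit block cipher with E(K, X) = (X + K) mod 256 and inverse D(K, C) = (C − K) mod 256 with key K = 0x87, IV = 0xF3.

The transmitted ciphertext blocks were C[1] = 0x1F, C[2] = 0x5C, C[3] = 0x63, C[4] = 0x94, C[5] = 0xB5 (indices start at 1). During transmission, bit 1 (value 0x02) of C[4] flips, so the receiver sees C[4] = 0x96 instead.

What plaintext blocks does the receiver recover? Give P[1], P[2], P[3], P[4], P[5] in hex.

P[1] = 0x6B, P[2] = 0xCA, P[3] = 0x80, P[4] = 0x6C, P[5] = 0xB8

CBC decryption: P_i = D(K, C_i) ⊕ C_{i−1}, with C_{0} = IV.
Only C[4] changed, to 0x96. In CBC, a change in C_i garbles P_i and flips the same bit in P_{i+1}. Decrypting the received ciphertext:
P[1]: D(K, 0x1F) = 0x98; 0x98 ⊕ 0xF3 = 0x6B.
P[2]: D(K, 0x5C) = 0xD5; 0xD5 ⊕ 0x1F = 0xCA.
P[3]: D(K, 0x63) = 0xDC; 0xDC ⊕ 0x5C = 0x80.
P[4]: D(K, 0x96) = 0x0F; 0x0F ⊕ 0x63 = 0x6C.
P[5]: D(K, 0xB5) = 0x2E; 0x2E ⊕ 0x96 = 0xB8.
Blocks that differ from the original plaintext: P[4], P[5].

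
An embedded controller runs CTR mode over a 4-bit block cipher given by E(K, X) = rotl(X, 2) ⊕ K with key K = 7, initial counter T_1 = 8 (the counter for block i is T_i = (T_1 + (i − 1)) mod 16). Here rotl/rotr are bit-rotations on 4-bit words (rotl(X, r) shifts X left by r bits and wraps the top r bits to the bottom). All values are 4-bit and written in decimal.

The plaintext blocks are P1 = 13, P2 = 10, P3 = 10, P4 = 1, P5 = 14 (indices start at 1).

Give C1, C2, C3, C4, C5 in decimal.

C1 = 8, C2 = 11, C3 = 7, C4 = 8, C5 = 10

CTR encryption: S_i = E(K, T_i) where T_i is the counter for block i; C_i = P_i ⊕ S_i.
C1: T = 8, S = E(K, T) = 5; 13 ⊕ 5 = 8.
C2: T = 9, S = E(K, T) = 1; 10 ⊕ 1 = 11.
C3: T = 10, S = E(K, T) = 13; 10 ⊕ 13 = 7.
C4: T = 11, S = E(K, T) = 9; 1 ⊕ 9 = 8.
C5: T = 12, S = E(K, T) = 4; 14 ⊕ 4 = 10.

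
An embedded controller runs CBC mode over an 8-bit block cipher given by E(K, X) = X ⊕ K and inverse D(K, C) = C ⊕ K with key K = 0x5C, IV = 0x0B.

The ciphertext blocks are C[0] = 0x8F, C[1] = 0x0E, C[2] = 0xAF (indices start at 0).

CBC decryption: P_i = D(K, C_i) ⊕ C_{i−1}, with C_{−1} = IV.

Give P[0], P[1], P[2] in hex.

P[0]: D(K, 0x8F) = 0xD3; 0xD3 ⊕ 0x0B = 0xD8.
P[1]: D(K, 0x0E) = 0x52; 0x52 ⊕ 0x8F = 0xDD.
P[2]: D(K, 0xAF) = 0xF3; 0xF3 ⊕ 0x0E = 0xFD.

P[0] = 0xD8, P[1] = 0xDD, P[2] = 0xFD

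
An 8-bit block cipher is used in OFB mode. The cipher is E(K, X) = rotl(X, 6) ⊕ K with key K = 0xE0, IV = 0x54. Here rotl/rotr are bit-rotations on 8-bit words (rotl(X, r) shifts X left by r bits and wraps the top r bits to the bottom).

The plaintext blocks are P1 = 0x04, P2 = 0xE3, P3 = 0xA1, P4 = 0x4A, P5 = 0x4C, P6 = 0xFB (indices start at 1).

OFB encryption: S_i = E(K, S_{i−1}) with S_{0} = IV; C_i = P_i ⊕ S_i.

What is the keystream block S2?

0x9D

C1: S = E(K, 0x54) = 0xF5; 0x04 ⊕ 0xF5 = 0xF1.
C2: S = E(K, 0xF5) = 0x9D; 0xE3 ⊕ 0x9D = 0x7E.
So S2 = 0x9D.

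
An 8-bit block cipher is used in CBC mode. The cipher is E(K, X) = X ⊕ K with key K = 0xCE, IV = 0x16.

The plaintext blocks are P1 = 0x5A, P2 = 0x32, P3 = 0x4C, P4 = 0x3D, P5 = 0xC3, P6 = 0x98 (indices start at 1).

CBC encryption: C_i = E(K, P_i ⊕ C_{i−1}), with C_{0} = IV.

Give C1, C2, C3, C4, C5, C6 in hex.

C1 = 0x82, C2 = 0x7E, C3 = 0xFC, C4 = 0x0F, C5 = 0x02, C6 = 0x54

C1: P1 ⊕ 0x16 = 0x4C; E(K, 0x4C) = 0x82.
C2: P2 ⊕ 0x82 = 0xB0; E(K, 0xB0) = 0x7E.
C3: P3 ⊕ 0x7E = 0x32; E(K, 0x32) = 0xFC.
C4: P4 ⊕ 0xFC = 0xC1; E(K, 0xC1) = 0x0F.
C5: P5 ⊕ 0x0F = 0xCC; E(K, 0xCC) = 0x02.
C6: P6 ⊕ 0x02 = 0x9A; E(K, 0x9A) = 0x54.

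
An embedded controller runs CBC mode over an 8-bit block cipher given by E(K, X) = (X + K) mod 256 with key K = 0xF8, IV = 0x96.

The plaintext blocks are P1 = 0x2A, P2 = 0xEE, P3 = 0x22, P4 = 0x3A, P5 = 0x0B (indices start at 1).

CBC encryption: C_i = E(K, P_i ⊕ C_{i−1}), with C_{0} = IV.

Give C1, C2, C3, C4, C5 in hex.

C1 = 0xB4, C2 = 0x52, C3 = 0x68, C4 = 0x4A, C5 = 0x39

C1: P1 ⊕ 0x96 = 0xBC; E(K, 0xBC) = 0xB4.
C2: P2 ⊕ 0xB4 = 0x5A; E(K, 0x5A) = 0x52.
C3: P3 ⊕ 0x52 = 0x70; E(K, 0x70) = 0x68.
C4: P4 ⊕ 0x68 = 0x52; E(K, 0x52) = 0x4A.
C5: P5 ⊕ 0x4A = 0x41; E(K, 0x41) = 0x39.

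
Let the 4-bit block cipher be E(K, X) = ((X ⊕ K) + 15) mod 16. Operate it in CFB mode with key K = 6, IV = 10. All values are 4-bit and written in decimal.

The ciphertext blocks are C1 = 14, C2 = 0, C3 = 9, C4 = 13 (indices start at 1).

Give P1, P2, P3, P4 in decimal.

P1 = 5, P2 = 7, P3 = 12, P4 = 3

CFB decryption: P_i = C_i ⊕ E(K, C_{i−1}), with C_{0} = IV.
P1: E(K, 10) = 11; 14 ⊕ 11 = 5.
P2: E(K, 14) = 7; 0 ⊕ 7 = 7.
P3: E(K, 0) = 5; 9 ⊕ 5 = 12.
P4: E(K, 9) = 14; 13 ⊕ 14 = 3.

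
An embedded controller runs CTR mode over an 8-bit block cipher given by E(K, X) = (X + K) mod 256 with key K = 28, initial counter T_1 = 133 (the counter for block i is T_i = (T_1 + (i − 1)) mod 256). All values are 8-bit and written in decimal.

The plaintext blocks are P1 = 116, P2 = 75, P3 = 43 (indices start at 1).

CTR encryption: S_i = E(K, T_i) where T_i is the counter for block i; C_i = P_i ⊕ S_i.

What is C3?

C3 = 136

C1: T = 133, S = E(K, T) = 161; 116 ⊕ 161 = 213.
C2: T = 134, S = E(K, T) = 162; 75 ⊕ 162 = 233.
C3: T = 135, S = E(K, T) = 163; 43 ⊕ 163 = 136.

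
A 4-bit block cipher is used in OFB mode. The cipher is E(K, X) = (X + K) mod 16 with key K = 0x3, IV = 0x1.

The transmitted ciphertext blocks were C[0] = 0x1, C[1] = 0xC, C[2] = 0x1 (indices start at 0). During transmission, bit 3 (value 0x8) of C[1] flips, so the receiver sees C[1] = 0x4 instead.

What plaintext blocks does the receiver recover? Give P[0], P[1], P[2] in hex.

P[0] = 0x5, P[1] = 0x3, P[2] = 0xB

OFB decryption: S_i = E(K, S_{i−1}) with S_{−1} = IV; P_i = C_i ⊕ S_i.
Only C[1] changed, to 0x4. In OFB, a change in C_i flips the same bit in P_i only; the keystream is unaffected. Decrypting the received ciphertext:
P[0]: S = E(K, 0x1) = 0x4; 0x1 ⊕ 0x4 = 0x5.
P[1]: S = E(K, 0x4) = 0x7; 0x4 ⊕ 0x7 = 0x3.
P[2]: S = E(K, 0x7) = 0xA; 0x1 ⊕ 0xA = 0xB.
Blocks that differ from the original plaintext: P[1].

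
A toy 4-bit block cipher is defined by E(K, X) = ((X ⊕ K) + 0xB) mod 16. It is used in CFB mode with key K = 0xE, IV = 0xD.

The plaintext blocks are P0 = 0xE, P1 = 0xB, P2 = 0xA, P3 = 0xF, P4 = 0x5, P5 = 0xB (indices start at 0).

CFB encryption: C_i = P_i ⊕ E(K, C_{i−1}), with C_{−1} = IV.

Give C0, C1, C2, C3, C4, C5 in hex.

C0 = 0x0, C1 = 0x2, C2 = 0xD, C3 = 0x1, C4 = 0xF, C5 = 0x7

C0: E(K, 0xD) = 0xE; 0xE ⊕ 0xE = 0x0.
C1: E(K, 0x0) = 0x9; 0xB ⊕ 0x9 = 0x2.
C2: E(K, 0x2) = 0x7; 0xA ⊕ 0x7 = 0xD.
C3: E(K, 0xD) = 0xE; 0xF ⊕ 0xE = 0x1.
C4: E(K, 0x1) = 0xA; 0x5 ⊕ 0xA = 0xF.
C5: E(K, 0xF) = 0xC; 0xB ⊕ 0xC = 0x7.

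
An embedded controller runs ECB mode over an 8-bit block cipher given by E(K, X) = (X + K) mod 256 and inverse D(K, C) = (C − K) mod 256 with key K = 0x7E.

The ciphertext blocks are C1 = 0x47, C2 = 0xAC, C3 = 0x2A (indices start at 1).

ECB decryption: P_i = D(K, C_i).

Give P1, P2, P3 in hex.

P1 = 0xC9, P2 = 0x2E, P3 = 0xAC

P1: D(K, 0x47) = 0xC9.
P2: D(K, 0xAC) = 0x2E.
P3: D(K, 0x2A) = 0xAC.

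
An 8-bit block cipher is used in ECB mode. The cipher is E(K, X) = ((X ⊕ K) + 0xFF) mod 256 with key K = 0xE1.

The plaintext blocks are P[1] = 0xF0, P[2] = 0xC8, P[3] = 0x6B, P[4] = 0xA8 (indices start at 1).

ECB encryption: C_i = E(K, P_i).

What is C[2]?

C[2] = 0x28

C[2]: E(K, 0xC8) = 0x28.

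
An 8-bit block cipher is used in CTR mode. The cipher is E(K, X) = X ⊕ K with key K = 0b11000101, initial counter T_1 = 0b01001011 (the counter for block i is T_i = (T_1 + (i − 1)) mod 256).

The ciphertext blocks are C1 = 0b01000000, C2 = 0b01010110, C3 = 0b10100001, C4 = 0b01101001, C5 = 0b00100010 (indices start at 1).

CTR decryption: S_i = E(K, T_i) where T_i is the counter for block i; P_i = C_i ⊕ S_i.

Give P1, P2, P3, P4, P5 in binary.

P1: T = 0b01001011, S = E(K, T) = 0b10001110; 0b01000000 ⊕ 0b10001110 = 0b11001110.
P2: T = 0b01001100, S = E(K, T) = 0b10001001; 0b01010110 ⊕ 0b10001001 = 0b11011111.
P3: T = 0b01001101, S = E(K, T) = 0b10001000; 0b10100001 ⊕ 0b10001000 = 0b00101001.
P4: T = 0b01001110, S = E(K, T) = 0b10001011; 0b01101001 ⊕ 0b10001011 = 0b11100010.
P5: T = 0b01001111, S = E(K, T) = 0b10001010; 0b00100010 ⊕ 0b10001010 = 0b10101000.

P1 = 0b11001110, P2 = 0b11011111, P3 = 0b00101001, P4 = 0b11100010, P5 = 0b10101000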